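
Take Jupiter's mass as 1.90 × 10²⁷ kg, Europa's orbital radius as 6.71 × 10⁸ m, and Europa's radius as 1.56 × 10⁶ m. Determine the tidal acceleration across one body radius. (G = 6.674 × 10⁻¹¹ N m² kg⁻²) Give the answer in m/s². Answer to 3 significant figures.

1.31 × 10⁻³ m/s²

Δg = 2GMr/d³
   = 2 × (6.674 × 10⁻¹¹) × (1.90 × 10²⁷) × (1.56 × 10⁶) / (6.71 × 10⁸)³
   = 1.31 × 10⁻³ m/s²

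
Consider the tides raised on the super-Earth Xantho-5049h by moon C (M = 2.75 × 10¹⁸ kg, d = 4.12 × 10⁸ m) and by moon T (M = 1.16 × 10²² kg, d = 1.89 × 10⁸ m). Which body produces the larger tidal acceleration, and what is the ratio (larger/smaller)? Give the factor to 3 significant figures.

The tide-raising term goes as M/d³ (the gradient of a 1/d² field).
Moon C: (2.75 × 10¹⁸) / (4.12 × 10⁸)³ = 3.932 × 10⁻⁸
Moon T: (1.16 × 10²²) / (1.89 × 10⁸)³ = 1.718 × 10⁻³
Ratio (larger/smaller) = 43700

Moon T, by a factor of ≈ 43700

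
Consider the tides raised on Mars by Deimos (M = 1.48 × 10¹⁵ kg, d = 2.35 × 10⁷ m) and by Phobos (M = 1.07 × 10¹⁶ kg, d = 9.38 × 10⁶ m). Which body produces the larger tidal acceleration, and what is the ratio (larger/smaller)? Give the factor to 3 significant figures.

Tidal acceleration ∝ M/d³, so compare M/d³ for each.
Deimos: (1.48 × 10¹⁵) / (2.35 × 10⁷)³ = 1.140 × 10⁻⁷
Phobos: (1.07 × 10¹⁶) / (9.38 × 10⁶)³ = 1.297 × 10⁻⁵
Ratio (larger/smaller) = 114

Phobos, by a factor of ≈ 114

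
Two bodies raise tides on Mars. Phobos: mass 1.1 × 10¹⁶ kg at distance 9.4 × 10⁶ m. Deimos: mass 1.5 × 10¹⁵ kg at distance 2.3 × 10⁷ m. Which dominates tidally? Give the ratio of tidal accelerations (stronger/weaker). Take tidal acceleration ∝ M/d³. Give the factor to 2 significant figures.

Tidal stretch scales as M/d³; compute that for each body.
Phobos: (1.1 × 10¹⁶) / (9.4 × 10⁶)³ = 1.324 × 10⁻⁵
Deimos: (1.5 × 10¹⁵) / (2.3 × 10⁷)³ = 1.233 × 10⁻⁷
Ratio (larger/smaller) = 110

Phobos, by a factor of ≈ 110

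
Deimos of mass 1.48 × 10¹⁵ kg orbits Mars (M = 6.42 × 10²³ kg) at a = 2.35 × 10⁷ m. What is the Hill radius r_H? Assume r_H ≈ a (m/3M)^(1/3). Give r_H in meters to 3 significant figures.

r_H ≈ a (m/3M)^(1/3)
    = (2.35 × 10⁷) × (1.48 × 10¹⁵ / (3 × 6.42 × 10²³))^(1/3)
    = 2.15 × 10⁴ m

2.15 × 10⁴ m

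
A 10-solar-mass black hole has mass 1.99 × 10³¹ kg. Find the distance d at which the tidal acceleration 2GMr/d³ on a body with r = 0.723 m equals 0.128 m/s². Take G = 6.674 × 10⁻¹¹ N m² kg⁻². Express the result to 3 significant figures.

2GMr/d³ = a_tidal  ⇒  d = (2GMr / a_tidal)^(1/3)
d = (2 × 6.674×10⁻¹¹ × (1.99 × 10³¹) × (0.723) / (0.128))^(1/3)
  = 2.47 × 10⁷ m

2.47 × 10⁷ m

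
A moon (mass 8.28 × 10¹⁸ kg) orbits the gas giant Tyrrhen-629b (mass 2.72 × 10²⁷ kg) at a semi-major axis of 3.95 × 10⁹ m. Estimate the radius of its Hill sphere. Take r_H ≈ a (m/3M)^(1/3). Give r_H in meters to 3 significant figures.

3.97 × 10⁶ m

r_H ≈ a (m/3M)^(1/3)
    = (3.95 × 10⁹) × (8.28 × 10¹⁸ / (3 × 2.72 × 10²⁷))^(1/3)
    = 3.97 × 10⁶ m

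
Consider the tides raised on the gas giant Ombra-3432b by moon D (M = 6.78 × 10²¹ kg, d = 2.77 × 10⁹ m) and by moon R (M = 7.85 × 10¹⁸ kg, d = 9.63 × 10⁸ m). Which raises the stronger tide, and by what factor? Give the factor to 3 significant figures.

Moon D, by a factor of ≈ 36.3

Compare M/d³ for the two perturbers:
Moon D: (6.78 × 10²¹) / (2.77 × 10⁹)³ = 3.190 × 10⁻⁷
Moon R: (7.85 × 10¹⁸) / (9.63 × 10⁸)³ = 8.790 × 10⁻⁹
Ratio (larger/smaller) = 36.3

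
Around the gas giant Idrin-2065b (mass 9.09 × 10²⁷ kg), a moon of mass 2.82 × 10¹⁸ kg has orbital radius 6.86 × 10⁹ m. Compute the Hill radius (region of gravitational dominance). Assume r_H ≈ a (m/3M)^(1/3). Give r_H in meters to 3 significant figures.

3.22 × 10⁶ m

r_H ≈ a (m/3M)^(1/3)
    = (6.86 × 10⁹) × (2.82 × 10¹⁸ / (3 × 9.09 × 10²⁷))^(1/3)
    = 3.22 × 10⁶ m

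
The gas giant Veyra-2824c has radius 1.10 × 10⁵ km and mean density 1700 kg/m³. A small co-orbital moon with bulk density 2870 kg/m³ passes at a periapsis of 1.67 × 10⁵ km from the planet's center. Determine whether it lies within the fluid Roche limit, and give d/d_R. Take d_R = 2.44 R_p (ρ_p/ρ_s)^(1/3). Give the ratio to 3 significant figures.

inside; d/d_R ≈ 0.741

d_R = 2.44 × (1.10 × 10⁵ km) × (1700/2870)^(1/3) = 2.254 × 10⁵ km
d/d_R = (1.67 × 10⁵) / (2.254 × 10⁵) = 0.741
Since d/d_R < 1, the body is inside the Roche limit.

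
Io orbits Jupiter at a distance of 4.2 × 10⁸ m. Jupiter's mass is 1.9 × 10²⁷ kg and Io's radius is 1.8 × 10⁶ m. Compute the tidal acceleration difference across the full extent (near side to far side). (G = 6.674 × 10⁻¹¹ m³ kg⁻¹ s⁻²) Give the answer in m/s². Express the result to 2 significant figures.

1.2 × 10⁻² m/s²

Near-to-far spans 2r, so the tidal difference is twice the near-to-center value: 4GMr/d³.
a_tidal = 4GMr/d³
        = 4 × (6.674 × 10⁻¹¹) × (1.9 × 10²⁷) × (1.8 × 10⁶) / (4.2 × 10⁸)³
        = 1.2 × 10⁻² m/s²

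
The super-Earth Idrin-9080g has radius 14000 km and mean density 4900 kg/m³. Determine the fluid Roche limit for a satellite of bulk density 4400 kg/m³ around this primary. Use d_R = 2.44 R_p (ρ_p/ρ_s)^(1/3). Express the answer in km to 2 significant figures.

35000 km

d_R = 2.44 × 14000 km × (4900/4400)^(1/3)
    = 35000 km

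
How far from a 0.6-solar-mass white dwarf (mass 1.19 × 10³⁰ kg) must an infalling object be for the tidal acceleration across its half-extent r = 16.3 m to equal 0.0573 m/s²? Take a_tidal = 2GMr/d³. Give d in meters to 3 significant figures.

3.56 × 10⁷ m

2GMr/d³ = a_tidal  ⇒  d = (2GMr / a_tidal)^(1/3)
d = (2 × 6.674×10⁻¹¹ × (1.19 × 10³⁰) × (16.3) / (0.0573))^(1/3)
  = 3.56 × 10⁷ m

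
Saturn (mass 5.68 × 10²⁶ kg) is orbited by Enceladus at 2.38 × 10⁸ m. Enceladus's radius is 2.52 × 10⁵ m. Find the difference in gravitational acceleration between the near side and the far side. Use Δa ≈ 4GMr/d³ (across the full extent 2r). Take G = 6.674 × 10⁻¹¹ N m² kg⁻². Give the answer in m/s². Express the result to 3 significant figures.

2.83 × 10⁻³ m/s²

Δa = 4GMr/d³
   = 4 × (6.674 × 10⁻¹¹) × (5.68 × 10²⁶) × (2.52 × 10⁵) / (2.38 × 10⁸)³
   = 2.83 × 10⁻³ m/s²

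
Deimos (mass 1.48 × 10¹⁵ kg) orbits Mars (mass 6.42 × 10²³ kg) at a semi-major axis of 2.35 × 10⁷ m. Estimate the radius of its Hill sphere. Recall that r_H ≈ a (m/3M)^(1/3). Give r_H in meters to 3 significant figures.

2.15 × 10⁴ m

r_H ≈ a (m/3M)^(1/3)
    = (2.35 × 10⁷) × (1.48 × 10¹⁵ / (3 × 6.42 × 10²³))^(1/3)
    = 2.15 × 10⁴ m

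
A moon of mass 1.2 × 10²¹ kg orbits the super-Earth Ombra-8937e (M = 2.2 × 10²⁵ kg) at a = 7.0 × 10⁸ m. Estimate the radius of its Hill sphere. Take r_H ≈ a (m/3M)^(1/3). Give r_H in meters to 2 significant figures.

r_H ≈ a (m/3M)^(1/3)
    = (7.0 × 10⁸) × (1.2 × 10²¹ / (3 × 2.2 × 10²⁵))^(1/3)
    = 1.8 × 10⁷ m

1.8 × 10⁷ m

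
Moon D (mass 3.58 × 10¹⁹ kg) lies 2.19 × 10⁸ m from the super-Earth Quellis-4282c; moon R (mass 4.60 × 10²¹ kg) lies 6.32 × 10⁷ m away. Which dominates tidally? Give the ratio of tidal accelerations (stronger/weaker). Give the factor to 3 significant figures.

Moon R, by a factor of ≈ 5350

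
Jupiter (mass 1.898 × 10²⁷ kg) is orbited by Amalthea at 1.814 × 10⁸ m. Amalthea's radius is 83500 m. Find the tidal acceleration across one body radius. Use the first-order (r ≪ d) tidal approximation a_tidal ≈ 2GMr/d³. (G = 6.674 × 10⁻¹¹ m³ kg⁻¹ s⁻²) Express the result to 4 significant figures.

Δa = 2GMr/d³
   = 2 × (6.674 × 10⁻¹¹) × (1.898 × 10²⁷) × (83500) / (1.814 × 10⁸)³
   = 3.544 × 10⁻³ m/s²

3.544 × 10⁻³ m/s²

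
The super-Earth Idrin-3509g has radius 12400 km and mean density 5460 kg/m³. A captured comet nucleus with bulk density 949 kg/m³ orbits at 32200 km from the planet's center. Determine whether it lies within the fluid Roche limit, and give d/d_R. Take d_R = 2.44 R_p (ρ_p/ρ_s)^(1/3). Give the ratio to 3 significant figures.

d_R = 2.44 × (12400 km) × (5460/949)^(1/3) = 54220 km
d/d_R = (32200) / (54220) = 0.594
Since d/d_R < 1, the body is inside the Roche limit.

inside; d/d_R ≈ 0.594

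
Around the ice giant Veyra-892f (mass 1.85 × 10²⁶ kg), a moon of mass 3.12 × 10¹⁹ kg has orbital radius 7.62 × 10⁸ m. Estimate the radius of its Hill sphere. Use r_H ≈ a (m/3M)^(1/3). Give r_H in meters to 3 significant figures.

r_H ≈ a (m/3M)^(1/3)
    = (7.62 × 10⁸) × (3.12 × 10¹⁹ / (3 × 1.85 × 10²⁶))^(1/3)
    = 2.92 × 10⁶ m

2.92 × 10⁶ m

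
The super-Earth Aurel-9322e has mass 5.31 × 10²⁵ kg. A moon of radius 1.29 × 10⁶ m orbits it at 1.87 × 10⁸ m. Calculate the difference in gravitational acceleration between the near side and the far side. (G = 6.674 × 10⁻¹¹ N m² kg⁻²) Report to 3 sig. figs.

2.80 × 10⁻³ m/s²

a_tidal = 4GMr/d³
        = 4 × (6.674 × 10⁻¹¹) × (5.31 × 10²⁵) × (1.29 × 10⁶) / (1.87 × 10⁸)³
        = 2.80 × 10⁻³ m/s²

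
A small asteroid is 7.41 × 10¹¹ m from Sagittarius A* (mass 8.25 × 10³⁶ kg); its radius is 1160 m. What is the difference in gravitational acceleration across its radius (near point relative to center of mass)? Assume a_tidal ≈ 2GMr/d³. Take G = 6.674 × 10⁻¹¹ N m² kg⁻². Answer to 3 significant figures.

Δa = 2GMr/d³
   = 2 × (6.674 × 10⁻¹¹) × (8.25 × 10³⁶) × (1160) / (7.41 × 10¹¹)³
   = 3.14 × 10⁻⁶ m/s²

3.14 × 10⁻⁶ m/s²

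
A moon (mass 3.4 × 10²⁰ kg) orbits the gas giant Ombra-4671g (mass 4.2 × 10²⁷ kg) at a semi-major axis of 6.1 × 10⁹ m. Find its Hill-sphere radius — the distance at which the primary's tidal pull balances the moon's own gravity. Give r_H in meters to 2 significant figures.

r_H ≈ a (m/3M)^(1/3)
    = (6.1 × 10⁹) × (3.4 × 10²⁰ / (3 × 4.2 × 10²⁷))^(1/3)
    = 1.8 × 10⁷ m

1.8 × 10⁷ m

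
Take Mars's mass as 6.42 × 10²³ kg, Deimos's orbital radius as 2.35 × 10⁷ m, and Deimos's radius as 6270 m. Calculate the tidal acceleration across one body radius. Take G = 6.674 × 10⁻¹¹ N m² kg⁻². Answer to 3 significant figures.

4.14 × 10⁻⁵ m/s²

Since r ≪ d, expand the inverse-square field across one radius to get the leading 2GMr/d³ term.
Δg = 2GMr/d³
   = 2 × (6.674 × 10⁻¹¹) × (6.42 × 10²³) × (6270) / (2.35 × 10⁷)³
   = 4.14 × 10⁻⁵ m/s²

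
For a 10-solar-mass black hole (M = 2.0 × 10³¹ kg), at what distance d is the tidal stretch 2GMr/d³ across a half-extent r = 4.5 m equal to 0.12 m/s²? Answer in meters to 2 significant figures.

4.6 × 10⁷ m

2GMr/d³ = a_tidal  ⇒  d = (2GMr / a_tidal)^(1/3)
d = (2 × 6.674×10⁻¹¹ × (2.0 × 10³¹) × (4.5) / (0.12))^(1/3)
  = 4.6 × 10⁷ m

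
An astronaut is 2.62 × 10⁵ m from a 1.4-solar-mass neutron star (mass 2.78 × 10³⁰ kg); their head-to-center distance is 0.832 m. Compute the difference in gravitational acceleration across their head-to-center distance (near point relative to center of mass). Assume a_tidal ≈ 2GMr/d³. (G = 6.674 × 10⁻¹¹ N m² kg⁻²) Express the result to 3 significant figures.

1.72 × 10⁴ m/s²

Δg = 2GMr/d³
   = 2 × (6.674 × 10⁻¹¹) × (2.78 × 10³⁰) × (0.832) / (2.62 × 10⁵)³
   = 1.72 × 10⁴ m/s²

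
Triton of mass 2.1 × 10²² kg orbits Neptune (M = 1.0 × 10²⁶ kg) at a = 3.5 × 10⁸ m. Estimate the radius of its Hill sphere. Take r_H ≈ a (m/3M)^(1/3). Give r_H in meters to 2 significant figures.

1.4 × 10⁷ m

r_H ≈ a (m/3M)^(1/3)
    = (3.5 × 10⁸) × (2.1 × 10²² / (3 × 1.0 × 10²⁶))^(1/3)
    = 1.4 × 10⁷ m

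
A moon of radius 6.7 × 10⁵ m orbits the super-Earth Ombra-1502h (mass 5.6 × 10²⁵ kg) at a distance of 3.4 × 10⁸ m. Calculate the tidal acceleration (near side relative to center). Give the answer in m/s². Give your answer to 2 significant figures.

Δg = 2GMr/d³
   = 2 × (6.674 × 10⁻¹¹) × (5.6 × 10²⁵) × (6.7 × 10⁵) / (3.4 × 10⁸)³
   = 1.3 × 10⁻⁴ m/s²

1.3 × 10⁻⁴ m/s²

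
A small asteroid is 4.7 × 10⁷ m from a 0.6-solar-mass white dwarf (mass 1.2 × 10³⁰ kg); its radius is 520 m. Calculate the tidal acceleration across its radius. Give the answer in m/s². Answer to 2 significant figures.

Differencing GM/(d−r)² and GM/d² to first order in r/d gives 2GMr/d³.
Δg = 2GMr/d³
   = 2 × (6.674 × 10⁻¹¹) × (1.2 × 10³⁰) × (520) / (4.7 × 10⁷)³
   = 8.0 × 10⁻¹ m/s²

8.0 × 10⁻¹ m/s²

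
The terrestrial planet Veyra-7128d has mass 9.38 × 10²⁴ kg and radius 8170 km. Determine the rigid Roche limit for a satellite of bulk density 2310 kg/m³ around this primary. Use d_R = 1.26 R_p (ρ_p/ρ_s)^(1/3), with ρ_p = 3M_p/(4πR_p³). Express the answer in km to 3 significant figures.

12500 km

ρ_p = 3M_p/(4πR_p³) = 3 × (9.38 × 10²⁴) / (4π × (8.17 × 10⁶ m)³) = 4110 kg/m³
d_R = 1.26 × 8170 km × (4110/2310)^(1/3)
    = 12500 km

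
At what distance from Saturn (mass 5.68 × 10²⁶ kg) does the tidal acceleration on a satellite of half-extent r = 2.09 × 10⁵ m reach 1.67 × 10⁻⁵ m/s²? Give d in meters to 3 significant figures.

2GMr/d³ = a_tidal  ⇒  d = (2GMr / a_tidal)^(1/3)
d = (2 × 6.674×10⁻¹¹ × (5.68 × 10²⁶) × (2.09 × 10⁵) / (1.67 × 10⁻⁵))^(1/3)
  = 9.83 × 10⁸ m

9.83 × 10⁸ m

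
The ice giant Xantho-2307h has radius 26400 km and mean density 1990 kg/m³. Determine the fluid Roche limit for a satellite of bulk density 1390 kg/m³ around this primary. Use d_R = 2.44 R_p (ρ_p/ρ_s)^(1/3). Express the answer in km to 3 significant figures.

d_R = 2.44 × 26400 km × (1990/1390)^(1/3)
    = 72600 km

72600 km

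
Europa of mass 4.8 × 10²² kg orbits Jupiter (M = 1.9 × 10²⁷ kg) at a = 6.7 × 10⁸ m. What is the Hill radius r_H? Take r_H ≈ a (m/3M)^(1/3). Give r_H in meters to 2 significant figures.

1.4 × 10⁷ m

r_H ≈ a (m/3M)^(1/3)
    = (6.7 × 10⁸) × (4.8 × 10²² / (3 × 1.9 × 10²⁷))^(1/3)
    = 1.4 × 10⁷ m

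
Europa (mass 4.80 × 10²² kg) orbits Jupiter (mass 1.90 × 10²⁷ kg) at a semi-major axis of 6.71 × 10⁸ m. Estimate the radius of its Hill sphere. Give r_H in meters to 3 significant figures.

1.37 × 10⁷ m

r_H ≈ a (m/3M)^(1/3)
    = (6.71 × 10⁸) × (4.80 × 10²² / (3 × 1.90 × 10²⁷))^(1/3)
    = 1.37 × 10⁷ m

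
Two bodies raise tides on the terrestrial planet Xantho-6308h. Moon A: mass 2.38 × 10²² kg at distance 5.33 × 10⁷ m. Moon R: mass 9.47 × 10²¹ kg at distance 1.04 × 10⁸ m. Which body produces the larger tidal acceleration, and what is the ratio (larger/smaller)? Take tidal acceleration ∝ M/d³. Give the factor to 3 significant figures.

The tide-raising term goes as M/d³ (the gradient of a 1/d² field).
Moon A: (2.38 × 10²²) / (5.33 × 10⁷)³ = 1.572 × 10⁻¹
Moon R: (9.47 × 10²¹) / (1.04 × 10⁸)³ = 8.419 × 10⁻³
Ratio (larger/smaller) = 18.7

Moon A, by a factor of ≈ 18.7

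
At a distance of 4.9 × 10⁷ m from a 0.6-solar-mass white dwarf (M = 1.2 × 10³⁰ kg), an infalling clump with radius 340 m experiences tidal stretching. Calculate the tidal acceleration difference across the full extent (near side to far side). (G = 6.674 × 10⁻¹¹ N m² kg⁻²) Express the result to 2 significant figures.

9.3 × 10⁻¹ m/s²

Δa = 4GMr/d³
   = 4 × (6.674 × 10⁻¹¹) × (1.2 × 10³⁰) × (340) / (4.9 × 10⁷)³
   = 9.3 × 10⁻¹ m/s²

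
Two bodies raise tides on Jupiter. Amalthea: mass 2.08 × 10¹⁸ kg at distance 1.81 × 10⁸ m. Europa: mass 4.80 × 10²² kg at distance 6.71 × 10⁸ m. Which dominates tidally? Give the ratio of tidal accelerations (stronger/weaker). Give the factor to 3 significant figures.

Europa, by a factor of ≈ 453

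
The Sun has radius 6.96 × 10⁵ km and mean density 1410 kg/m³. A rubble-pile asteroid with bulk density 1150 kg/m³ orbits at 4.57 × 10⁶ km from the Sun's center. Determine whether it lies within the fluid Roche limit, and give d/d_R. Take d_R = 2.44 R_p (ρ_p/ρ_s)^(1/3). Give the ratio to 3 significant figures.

outside; d/d_R ≈ 2.51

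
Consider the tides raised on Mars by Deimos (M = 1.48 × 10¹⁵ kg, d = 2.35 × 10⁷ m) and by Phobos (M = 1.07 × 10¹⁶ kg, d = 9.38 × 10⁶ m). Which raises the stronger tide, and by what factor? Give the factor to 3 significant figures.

Phobos, by a factor of ≈ 114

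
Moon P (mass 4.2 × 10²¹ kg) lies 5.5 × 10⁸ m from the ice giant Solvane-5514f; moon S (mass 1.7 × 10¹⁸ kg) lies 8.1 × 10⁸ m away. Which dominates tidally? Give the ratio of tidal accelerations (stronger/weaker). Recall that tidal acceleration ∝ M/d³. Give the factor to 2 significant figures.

Moon P, by a factor of ≈ 7900

Tidal stretch scales as M/d³; compute that for each body.
Moon P: (4.2 × 10²¹) / (5.5 × 10⁸)³ = 2.524 × 10⁻⁵
Moon S: (1.7 × 10¹⁸) / (8.1 × 10⁸)³ = 3.199 × 10⁻⁹
Ratio (larger/smaller) = 7900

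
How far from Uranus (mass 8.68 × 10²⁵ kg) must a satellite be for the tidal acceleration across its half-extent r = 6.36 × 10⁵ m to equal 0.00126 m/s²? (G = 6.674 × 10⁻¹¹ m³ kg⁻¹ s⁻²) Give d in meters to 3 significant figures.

1.80 × 10⁸ m

2GMr/d³ = a_tidal  ⇒  d = (2GMr / a_tidal)^(1/3)
d = (2 × 6.674×10⁻¹¹ × (8.68 × 10²⁵) × (6.36 × 10⁵) / (0.00126))^(1/3)
  = 1.80 × 10⁸ m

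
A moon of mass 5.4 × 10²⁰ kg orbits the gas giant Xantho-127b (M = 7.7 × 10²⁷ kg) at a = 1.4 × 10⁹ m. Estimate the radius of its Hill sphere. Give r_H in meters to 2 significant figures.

4.0 × 10⁶ m

r_H ≈ a (m/3M)^(1/3)
    = (1.4 × 10⁹) × (5.4 × 10²⁰ / (3 × 7.7 × 10²⁷))^(1/3)
    = 4.0 × 10⁶ m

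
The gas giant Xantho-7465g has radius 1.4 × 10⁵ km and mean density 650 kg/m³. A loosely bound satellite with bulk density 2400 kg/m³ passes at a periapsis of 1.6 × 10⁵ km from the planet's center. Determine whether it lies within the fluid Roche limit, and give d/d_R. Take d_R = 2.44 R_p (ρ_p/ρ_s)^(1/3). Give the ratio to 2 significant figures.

d_R = 2.44 × (1.4 × 10⁵ km) × (650/2400)^(1/3) = 2.210 × 10⁵ km
d/d_R = (1.6 × 10⁵) / (2.210 × 10⁵) = 0.72
Since d/d_R < 1, the body is inside the Roche limit.

inside; d/d_R ≈ 0.72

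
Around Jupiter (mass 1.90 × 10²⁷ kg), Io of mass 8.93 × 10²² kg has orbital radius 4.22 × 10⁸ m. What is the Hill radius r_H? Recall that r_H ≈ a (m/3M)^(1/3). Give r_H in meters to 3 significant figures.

r_H ≈ a (m/3M)^(1/3)
    = (4.22 × 10⁸) × (8.93 × 10²² / (3 × 1.90 × 10²⁷))^(1/3)
    = 1.06 × 10⁷ m

1.06 × 10⁷ m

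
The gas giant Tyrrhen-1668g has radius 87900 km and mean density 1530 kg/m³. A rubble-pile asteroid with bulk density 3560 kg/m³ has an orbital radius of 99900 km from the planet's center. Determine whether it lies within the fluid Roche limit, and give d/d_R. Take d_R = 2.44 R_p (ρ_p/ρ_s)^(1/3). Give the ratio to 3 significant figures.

inside; d/d_R ≈ 0.617

d_R = 2.44 × (87900 km) × (1530/3560)^(1/3) = 1.619 × 10⁵ km
d/d_R = (99900) / (1.619 × 10⁵) = 0.617
Since d/d_R < 1, the body is inside the Roche limit.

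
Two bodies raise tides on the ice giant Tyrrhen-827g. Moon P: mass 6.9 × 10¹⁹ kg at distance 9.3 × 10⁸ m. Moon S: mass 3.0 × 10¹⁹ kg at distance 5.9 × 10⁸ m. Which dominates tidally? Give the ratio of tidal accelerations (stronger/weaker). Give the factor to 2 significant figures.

Compare M/d³ for the two perturbers:
Moon P: (6.9 × 10¹⁹) / (9.3 × 10⁸)³ = 8.578 × 10⁻⁸
Moon S: (3.0 × 10¹⁹) / (5.9 × 10⁸)³ = 1.461 × 10⁻⁷
Ratio (larger/smaller) = 1.7

Moon S, by a factor of ≈ 1.7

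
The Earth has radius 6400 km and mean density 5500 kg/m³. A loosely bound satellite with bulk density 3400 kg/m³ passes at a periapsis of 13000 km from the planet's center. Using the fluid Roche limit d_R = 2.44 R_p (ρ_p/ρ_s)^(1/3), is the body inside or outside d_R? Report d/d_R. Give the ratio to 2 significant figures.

inside; d/d_R ≈ 0.71

d_R = 2.44 × (6400 km) × (5500/3400)^(1/3) = 18330 km
d/d_R = (13000) / (18330) = 0.71
Since d/d_R < 1, the body is inside the Roche limit.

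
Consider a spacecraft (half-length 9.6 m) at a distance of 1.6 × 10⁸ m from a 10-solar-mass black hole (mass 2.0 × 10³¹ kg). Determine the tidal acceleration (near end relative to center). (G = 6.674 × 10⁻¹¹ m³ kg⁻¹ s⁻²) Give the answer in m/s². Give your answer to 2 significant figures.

a_tidal = 2GMr/d³
        = 2 × (6.674 × 10⁻¹¹) × (2.0 × 10³¹) × (9.6) / (1.6 × 10⁸)³
        = 6.3 × 10⁻³ m/s²

6.3 × 10⁻³ m/s²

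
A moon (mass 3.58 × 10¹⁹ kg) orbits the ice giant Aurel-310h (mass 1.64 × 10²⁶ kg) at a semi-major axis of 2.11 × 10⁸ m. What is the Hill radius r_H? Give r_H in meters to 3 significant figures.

8.81 × 10⁵ m

r_H ≈ a (m/3M)^(1/3)
    = (2.11 × 10⁸) × (3.58 × 10¹⁹ / (3 × 1.64 × 10²⁶))^(1/3)
    = 8.81 × 10⁵ m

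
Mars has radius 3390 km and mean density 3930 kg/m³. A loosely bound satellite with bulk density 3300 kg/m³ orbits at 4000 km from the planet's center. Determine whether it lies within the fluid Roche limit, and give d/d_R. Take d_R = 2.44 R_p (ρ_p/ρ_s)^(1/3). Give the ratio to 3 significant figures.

inside; d/d_R ≈ 0.456

d_R = 2.44 × (3390 km) × (3930/3300)^(1/3) = 8768 km
d/d_R = (4000) / (8768) = 0.456
Since d/d_R < 1, the body is inside the Roche limit.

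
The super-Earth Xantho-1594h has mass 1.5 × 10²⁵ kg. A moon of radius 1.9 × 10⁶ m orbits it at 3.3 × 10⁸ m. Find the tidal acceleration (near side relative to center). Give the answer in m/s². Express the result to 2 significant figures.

a_tidal = 2GMr/d³
        = 2 × (6.674 × 10⁻¹¹) × (1.5 × 10²⁵) × (1.9 × 10⁶) / (3.3 × 10⁸)³
        = 1.1 × 10⁻⁴ m/s²

1.1 × 10⁻⁴ m/s²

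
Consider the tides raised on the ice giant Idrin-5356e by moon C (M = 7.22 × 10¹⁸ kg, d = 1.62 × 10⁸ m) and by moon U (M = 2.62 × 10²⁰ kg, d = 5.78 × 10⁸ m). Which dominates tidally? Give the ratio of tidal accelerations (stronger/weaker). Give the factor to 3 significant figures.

Moon C, by a factor of ≈ 1.25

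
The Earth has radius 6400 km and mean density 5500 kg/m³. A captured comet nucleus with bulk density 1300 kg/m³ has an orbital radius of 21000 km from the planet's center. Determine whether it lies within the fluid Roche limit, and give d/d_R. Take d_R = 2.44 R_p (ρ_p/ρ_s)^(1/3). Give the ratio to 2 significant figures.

d_R = 2.44 × (6400 km) × (5500/1300)^(1/3) = 25260 km
d/d_R = (21000) / (25260) = 0.83
Since d/d_R < 1, the body is inside the Roche limit.

inside; d/d_R ≈ 0.83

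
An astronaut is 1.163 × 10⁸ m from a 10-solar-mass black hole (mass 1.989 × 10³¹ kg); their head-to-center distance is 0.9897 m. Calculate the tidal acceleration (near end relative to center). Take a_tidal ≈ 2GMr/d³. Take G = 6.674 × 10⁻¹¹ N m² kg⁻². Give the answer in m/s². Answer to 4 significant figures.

1.670 × 10⁻³ m/s²

The tidal stretch is the gradient of GM/d² times the body's extent r, hence the 1/d³ dependence.
Δa = 2GMr/d³
   = 2 × (6.674 × 10⁻¹¹) × (1.989 × 10³¹) × (0.9897) / (1.163 × 10⁸)³
   = 1.670 × 10⁻³ m/s²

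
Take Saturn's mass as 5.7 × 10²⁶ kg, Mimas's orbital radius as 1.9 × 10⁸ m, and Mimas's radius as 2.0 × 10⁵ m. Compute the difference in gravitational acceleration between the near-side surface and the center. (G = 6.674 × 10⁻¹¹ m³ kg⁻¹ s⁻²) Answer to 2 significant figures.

2.2 × 10⁻³ m/s²

a_tidal = 2GMr/d³
        = 2 × (6.674 × 10⁻¹¹) × (5.7 × 10²⁶) × (2.0 × 10⁵) / (1.9 × 10⁸)³
        = 2.2 × 10⁻³ m/s²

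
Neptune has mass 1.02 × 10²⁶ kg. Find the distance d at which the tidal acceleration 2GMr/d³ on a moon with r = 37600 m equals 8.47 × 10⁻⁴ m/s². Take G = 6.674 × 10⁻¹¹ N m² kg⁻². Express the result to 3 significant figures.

2GMr/d³ = a_tidal  ⇒  d = (2GMr / a_tidal)^(1/3)
d = (2 × 6.674×10⁻¹¹ × (1.02 × 10²⁶) × (37600) / (8.47 × 10⁻⁴))^(1/3)
  = 8.45 × 10⁷ m

8.45 × 10⁷ m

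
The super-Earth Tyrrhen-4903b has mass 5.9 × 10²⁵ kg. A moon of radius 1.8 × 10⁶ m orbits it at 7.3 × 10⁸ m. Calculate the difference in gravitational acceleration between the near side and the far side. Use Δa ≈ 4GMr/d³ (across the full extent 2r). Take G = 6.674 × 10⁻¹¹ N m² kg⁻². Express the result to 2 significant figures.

7.3 × 10⁻⁵ m/s²

The field gradient is 2GM/d³; across the full diameter 2r the difference is 4GMr/d³.
a_tidal = 4GMr/d³
        = 4 × (6.674 × 10⁻¹¹) × (5.9 × 10²⁵) × (1.8 × 10⁶) / (7.3 × 10⁸)³
        = 7.3 × 10⁻⁵ m/s²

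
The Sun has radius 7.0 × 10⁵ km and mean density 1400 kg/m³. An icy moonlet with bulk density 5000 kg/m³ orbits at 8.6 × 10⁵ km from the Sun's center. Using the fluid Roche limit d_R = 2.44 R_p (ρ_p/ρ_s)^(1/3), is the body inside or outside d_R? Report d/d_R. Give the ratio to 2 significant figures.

inside; d/d_R ≈ 0.77

d_R = 2.44 × (7.0 × 10⁵ km) × (1400/5000)^(1/3) = 1.117 × 10⁶ km
d/d_R = (8.6 × 10⁵) / (1.117 × 10⁶) = 0.77
Since d/d_R < 1, the body is inside the Roche limit.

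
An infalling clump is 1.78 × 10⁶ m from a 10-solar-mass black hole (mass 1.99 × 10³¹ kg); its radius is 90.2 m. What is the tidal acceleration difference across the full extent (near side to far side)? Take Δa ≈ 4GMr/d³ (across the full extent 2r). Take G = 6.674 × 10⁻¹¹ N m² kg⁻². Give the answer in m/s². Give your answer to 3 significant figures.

a_tidal = 4GMr/d³
        = 4 × (6.674 × 10⁻¹¹) × (1.99 × 10³¹) × (90.2) / (1.78 × 10⁶)³
        = 8.50 × 10⁴ m/s²

8.50 × 10⁴ m/s²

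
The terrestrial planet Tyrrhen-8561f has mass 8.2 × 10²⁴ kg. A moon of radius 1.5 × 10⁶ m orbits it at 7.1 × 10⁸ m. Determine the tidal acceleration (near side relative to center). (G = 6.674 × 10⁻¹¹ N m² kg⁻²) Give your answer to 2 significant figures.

4.6 × 10⁻⁶ m/s²

Δg = 2GMr/d³
   = 2 × (6.674 × 10⁻¹¹) × (8.2 × 10²⁴) × (1.5 × 10⁶) / (7.1 × 10⁸)³
   = 4.6 × 10⁻⁶ m/s²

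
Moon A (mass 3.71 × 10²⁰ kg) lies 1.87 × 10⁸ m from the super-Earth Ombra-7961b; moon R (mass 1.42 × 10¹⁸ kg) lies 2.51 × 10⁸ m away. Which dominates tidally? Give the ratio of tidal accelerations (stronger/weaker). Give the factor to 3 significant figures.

Tidal stretch scales as M/d³; compute that for each body.
Moon A: (3.71 × 10²⁰) / (1.87 × 10⁸)³ = 5.673 × 10⁻⁵
Moon R: (1.42 × 10¹⁸) / (2.51 × 10⁸)³ = 8.980 × 10⁻⁸
Ratio (larger/smaller) = 632

Moon A, by a factor of ≈ 632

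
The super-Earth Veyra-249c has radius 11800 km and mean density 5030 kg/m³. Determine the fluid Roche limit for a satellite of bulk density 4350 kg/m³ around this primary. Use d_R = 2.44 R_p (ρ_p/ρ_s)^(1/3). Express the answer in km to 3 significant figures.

d_R = 2.44 × 11800 km × (5030/4350)^(1/3)
    = 30200 km

30200 km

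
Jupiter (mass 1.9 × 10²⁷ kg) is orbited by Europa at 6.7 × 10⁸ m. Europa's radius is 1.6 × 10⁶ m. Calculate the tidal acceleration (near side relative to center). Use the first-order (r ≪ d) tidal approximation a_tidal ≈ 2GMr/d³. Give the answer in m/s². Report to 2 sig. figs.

1.3 × 10⁻³ m/s²

a_tidal = 2GMr/d³
        = 2 × (6.674 × 10⁻¹¹) × (1.9 × 10²⁷) × (1.6 × 10⁶) / (6.7 × 10⁸)³
        = 1.3 × 10⁻³ m/s²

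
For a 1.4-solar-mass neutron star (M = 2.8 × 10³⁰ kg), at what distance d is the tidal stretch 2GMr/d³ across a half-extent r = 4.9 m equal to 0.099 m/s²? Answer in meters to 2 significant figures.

2.6 × 10⁷ m

2GMr/d³ = a_tidal  ⇒  d = (2GMr / a_tidal)^(1/3)
d = (2 × 6.674×10⁻¹¹ × (2.8 × 10³⁰) × (4.9) / (0.099))^(1/3)
  = 2.6 × 10⁷ m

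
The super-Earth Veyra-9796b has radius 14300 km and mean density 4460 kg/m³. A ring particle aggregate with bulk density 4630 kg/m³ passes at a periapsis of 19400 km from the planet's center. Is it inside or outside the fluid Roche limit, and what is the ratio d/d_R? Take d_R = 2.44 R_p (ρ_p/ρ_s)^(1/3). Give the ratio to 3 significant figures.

inside; d/d_R ≈ 0.563

d_R = 2.44 × (14300 km) × (4460/4630)^(1/3) = 34460 km
d/d_R = (19400) / (34460) = 0.563
Since d/d_R < 1, the body is inside the Roche limit.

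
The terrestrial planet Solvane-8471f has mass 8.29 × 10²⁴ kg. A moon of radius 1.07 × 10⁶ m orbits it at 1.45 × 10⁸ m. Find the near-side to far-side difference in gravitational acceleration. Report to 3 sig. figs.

7.77 × 10⁻⁴ m/s²

Δg = 4GMr/d³
   = 4 × (6.674 × 10⁻¹¹) × (8.29 × 10²⁴) × (1.07 × 10⁶) / (1.45 × 10⁸)³
   = 7.77 × 10⁻⁴ m/s²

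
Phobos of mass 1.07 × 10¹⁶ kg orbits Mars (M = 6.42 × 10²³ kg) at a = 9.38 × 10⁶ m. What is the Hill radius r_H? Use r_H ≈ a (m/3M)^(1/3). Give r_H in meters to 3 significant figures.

r_H ≈ a (m/3M)^(1/3)
    = (9.38 × 10⁶) × (1.07 × 10¹⁶ / (3 × 6.42 × 10²³))^(1/3)
    = 1.66 × 10⁴ m

1.66 × 10⁴ m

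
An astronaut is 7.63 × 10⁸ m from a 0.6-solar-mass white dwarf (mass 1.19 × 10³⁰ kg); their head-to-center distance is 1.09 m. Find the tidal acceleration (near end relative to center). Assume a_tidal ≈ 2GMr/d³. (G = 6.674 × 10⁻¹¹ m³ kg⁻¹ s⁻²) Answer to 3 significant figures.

3.90 × 10⁻⁷ m/s²

Differencing GM/(d−r)² and GM/d² to first order in r/d gives 2GMr/d³.
Δg = 2GMr/d³
   = 2 × (6.674 × 10⁻¹¹) × (1.19 × 10³⁰) × (1.09) / (7.63 × 10⁸)³
   = 3.90 × 10⁻⁷ m/s²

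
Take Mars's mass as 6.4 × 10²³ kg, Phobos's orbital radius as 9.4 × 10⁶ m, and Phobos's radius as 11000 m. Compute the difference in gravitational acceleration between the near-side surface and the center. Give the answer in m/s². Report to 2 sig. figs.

1.1 × 10⁻³ m/s²

Differencing GM/(d−r)² and GM/d² to first order in r/d gives 2GMr/d³.
Δg = 2GMr/d³
   = 2 × (6.674 × 10⁻¹¹) × (6.4 × 10²³) × (11000) / (9.4 × 10⁶)³
   = 1.1 × 10⁻³ m/s²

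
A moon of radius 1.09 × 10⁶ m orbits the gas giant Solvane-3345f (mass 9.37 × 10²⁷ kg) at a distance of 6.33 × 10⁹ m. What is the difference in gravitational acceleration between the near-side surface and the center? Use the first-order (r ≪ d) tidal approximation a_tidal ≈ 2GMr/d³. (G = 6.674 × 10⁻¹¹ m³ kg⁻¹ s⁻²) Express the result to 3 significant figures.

5.37 × 10⁻⁶ m/s²

Δa = 2GMr/d³
   = 2 × (6.674 × 10⁻¹¹) × (9.37 × 10²⁷) × (1.09 × 10⁶) / (6.33 × 10⁹)³
   = 5.37 × 10⁻⁶ m/s²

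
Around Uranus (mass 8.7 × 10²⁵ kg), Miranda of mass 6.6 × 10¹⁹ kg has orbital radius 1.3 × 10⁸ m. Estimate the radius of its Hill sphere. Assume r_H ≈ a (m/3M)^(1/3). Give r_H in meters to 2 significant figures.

8.2 × 10⁵ m

r_H ≈ a (m/3M)^(1/3)
    = (1.3 × 10⁸) × (6.6 × 10¹⁹ / (3 × 8.7 × 10²⁵))^(1/3)
    = 8.2 × 10⁵ m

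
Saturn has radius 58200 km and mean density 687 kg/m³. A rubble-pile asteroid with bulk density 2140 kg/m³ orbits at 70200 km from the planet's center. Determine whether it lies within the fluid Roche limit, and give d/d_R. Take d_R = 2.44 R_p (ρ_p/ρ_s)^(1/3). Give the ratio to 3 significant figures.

inside; d/d_R ≈ 0.722

d_R = 2.44 × (58200 km) × (687/2140)^(1/3) = 97240 km
d/d_R = (70200) / (97240) = 0.722
Since d/d_R < 1, the body is inside the Roche limit.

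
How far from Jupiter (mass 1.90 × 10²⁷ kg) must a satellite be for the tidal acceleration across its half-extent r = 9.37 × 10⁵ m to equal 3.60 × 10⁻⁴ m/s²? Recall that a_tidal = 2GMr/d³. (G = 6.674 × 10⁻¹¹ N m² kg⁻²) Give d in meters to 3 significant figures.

8.71 × 10⁸ m

2GMr/d³ = a_tidal  ⇒  d = (2GMr / a_tidal)^(1/3)
d = (2 × 6.674×10⁻¹¹ × (1.90 × 10²⁷) × (9.37 × 10⁵) / (3.60 × 10⁻⁴))^(1/3)
  = 8.71 × 10⁸ m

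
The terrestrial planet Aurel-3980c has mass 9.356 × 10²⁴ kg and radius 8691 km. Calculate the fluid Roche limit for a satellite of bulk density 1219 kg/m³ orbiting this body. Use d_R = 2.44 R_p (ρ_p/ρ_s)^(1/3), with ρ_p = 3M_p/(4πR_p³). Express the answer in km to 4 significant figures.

ρ_p = 3M_p/(4πR_p³) = 3 × (9.356 × 10²⁴) / (4π × (8.691 × 10⁶ m)³) = 3402 kg/m³
d_R = 2.44 × 8691 km × (3402/1219)^(1/3)
    = 29860 km

29860 km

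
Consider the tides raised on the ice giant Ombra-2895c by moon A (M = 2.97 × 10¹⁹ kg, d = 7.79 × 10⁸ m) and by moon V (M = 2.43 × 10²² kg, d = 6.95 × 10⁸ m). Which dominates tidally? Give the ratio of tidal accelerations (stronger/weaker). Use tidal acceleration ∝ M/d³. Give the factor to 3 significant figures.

Moon V, by a factor of ≈ 1150

The tide-raising term goes as M/d³ (the gradient of a 1/d² field).
Moon A: (2.97 × 10¹⁹) / (7.79 × 10⁸)³ = 6.283 × 10⁻⁸
Moon V: (2.43 × 10²²) / (6.95 × 10⁸)³ = 7.239 × 10⁻⁵
Ratio (larger/smaller) = 1150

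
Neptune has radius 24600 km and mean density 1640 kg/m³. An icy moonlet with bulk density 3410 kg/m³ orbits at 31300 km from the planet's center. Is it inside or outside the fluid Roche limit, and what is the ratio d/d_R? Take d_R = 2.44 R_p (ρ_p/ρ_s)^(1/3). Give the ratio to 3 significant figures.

inside; d/d_R ≈ 0.666

d_R = 2.44 × (24600 km) × (1640/3410)^(1/3) = 47030 km
d/d_R = (31300) / (47030) = 0.666
Since d/d_R < 1, the body is inside the Roche limit.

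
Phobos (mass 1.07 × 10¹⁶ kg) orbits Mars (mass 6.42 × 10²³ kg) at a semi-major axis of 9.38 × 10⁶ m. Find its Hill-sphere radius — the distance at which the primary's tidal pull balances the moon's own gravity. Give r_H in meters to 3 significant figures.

1.66 × 10⁴ m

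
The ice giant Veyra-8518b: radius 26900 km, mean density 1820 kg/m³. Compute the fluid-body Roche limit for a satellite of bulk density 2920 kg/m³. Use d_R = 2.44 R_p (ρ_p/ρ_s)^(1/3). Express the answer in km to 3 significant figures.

d_R = 2.44 × 26900 km × (1820/2920)^(1/3)
    = 56100 km

56100 km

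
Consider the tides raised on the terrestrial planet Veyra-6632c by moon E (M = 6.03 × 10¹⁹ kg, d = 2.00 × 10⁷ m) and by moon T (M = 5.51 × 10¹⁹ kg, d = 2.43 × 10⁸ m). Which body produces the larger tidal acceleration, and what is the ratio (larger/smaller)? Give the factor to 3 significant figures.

Moon E, by a factor of ≈ 1960

Tidal acceleration ∝ M/d³, so compare M/d³ for each.
Moon E: (6.03 × 10¹⁹) / (2.00 × 10⁷)³ = 7.537 × 10⁻³
Moon T: (5.51 × 10¹⁹) / (2.43 × 10⁸)³ = 3.840 × 10⁻⁶
Ratio (larger/smaller) = 1960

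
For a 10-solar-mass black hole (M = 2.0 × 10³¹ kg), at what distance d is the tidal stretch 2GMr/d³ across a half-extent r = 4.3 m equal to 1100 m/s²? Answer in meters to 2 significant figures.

2GMr/d³ = a_tidal  ⇒  d = (2GMr / a_tidal)^(1/3)
d = (2 × 6.674×10⁻¹¹ × (2.0 × 10³¹) × (4.3) / (1100))^(1/3)
  = 2.2 × 10⁶ m

2.2 × 10⁶ m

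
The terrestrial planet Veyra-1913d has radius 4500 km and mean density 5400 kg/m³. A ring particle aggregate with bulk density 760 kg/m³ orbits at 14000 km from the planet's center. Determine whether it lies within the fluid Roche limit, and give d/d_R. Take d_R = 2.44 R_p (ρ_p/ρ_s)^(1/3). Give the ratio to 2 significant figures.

inside; d/d_R ≈ 0.66

d_R = 2.44 × (4500 km) × (5400/760)^(1/3) = 21110 km
d/d_R = (14000) / (21110) = 0.66
Since d/d_R < 1, the body is inside the Roche limit.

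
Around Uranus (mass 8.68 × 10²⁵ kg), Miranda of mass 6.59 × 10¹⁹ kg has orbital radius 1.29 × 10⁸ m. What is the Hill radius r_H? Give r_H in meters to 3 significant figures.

8.16 × 10⁵ m

r_H ≈ a (m/3M)^(1/3)
    = (1.29 × 10⁸) × (6.59 × 10¹⁹ / (3 × 8.68 × 10²⁵))^(1/3)
    = 8.16 × 10⁵ m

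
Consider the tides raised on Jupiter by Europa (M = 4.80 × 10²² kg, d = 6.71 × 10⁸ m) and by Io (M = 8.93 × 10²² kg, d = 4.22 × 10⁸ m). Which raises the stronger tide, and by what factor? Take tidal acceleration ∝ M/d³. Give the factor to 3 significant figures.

Compare M/d³ for the two perturbers:
Europa: (4.80 × 10²²) / (6.71 × 10⁸)³ = 1.589 × 10⁻⁴
Io: (8.93 × 10²²) / (4.22 × 10⁸)³ = 1.188 × 10⁻³
Ratio (larger/smaller) = 7.48

Io, by a factor of ≈ 7.48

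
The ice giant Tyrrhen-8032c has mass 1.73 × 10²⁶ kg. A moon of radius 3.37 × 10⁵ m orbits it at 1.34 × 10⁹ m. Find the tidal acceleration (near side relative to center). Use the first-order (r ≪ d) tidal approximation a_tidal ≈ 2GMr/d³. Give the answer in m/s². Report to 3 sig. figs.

a_tidal = 2GMr/d³
        = 2 × (6.674 × 10⁻¹¹) × (1.73 × 10²⁶) × (3.37 × 10⁵) / (1.34 × 10⁹)³
        = 3.23 × 10⁻⁶ m/s²

3.23 × 10⁻⁶ m/s²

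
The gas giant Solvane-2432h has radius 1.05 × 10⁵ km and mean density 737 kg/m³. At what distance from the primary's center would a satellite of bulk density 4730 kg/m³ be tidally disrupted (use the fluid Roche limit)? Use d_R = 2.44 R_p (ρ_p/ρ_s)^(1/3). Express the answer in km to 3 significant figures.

1.38 × 10⁵ km

d_R = 2.44 × 1.05 × 10⁵ km × (737/4730)^(1/3)
    = 1.38 × 10⁵ km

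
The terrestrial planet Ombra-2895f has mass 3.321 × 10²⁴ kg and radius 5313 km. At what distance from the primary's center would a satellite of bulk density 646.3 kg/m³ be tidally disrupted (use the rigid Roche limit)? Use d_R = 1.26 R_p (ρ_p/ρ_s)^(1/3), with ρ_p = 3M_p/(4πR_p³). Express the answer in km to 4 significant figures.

ρ_p = 3M_p/(4πR_p³) = 3 × (3.321 × 10²⁴) / (4π × (5.313 × 10⁶ m)³) = 5286 kg/m³
d_R = 1.26 × 5313 km × (5286/646.3)^(1/3)
    = 13490 km

13490 km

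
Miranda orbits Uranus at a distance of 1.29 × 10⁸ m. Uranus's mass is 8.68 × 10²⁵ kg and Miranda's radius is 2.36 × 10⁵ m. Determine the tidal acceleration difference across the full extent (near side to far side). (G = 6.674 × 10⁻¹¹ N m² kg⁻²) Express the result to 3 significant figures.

Differencing GM/(d−r)² and GM/(d+r)² to first order in r/d gives 4GMr/d³.
Δa = 4GMr/d³
   = 4 × (6.674 × 10⁻¹¹) × (8.68 × 10²⁵) × (2.36 × 10⁵) / (1.29 × 10⁸)³
   = 2.55 × 10⁻³ m/s²

2.55 × 10⁻³ m/s²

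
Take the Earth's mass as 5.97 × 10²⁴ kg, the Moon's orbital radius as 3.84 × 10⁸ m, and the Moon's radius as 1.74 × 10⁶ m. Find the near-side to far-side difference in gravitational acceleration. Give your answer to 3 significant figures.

4.90 × 10⁻⁵ m/s²

Near-to-far spans 2r, so the tidal difference is twice the near-to-center value: 4GMr/d³.
Δa = 4GMr/d³
   = 4 × (6.674 × 10⁻¹¹) × (5.97 × 10²⁴) × (1.74 × 10⁶) / (3.84 × 10⁸)³
   = 4.90 × 10⁻⁵ m/s²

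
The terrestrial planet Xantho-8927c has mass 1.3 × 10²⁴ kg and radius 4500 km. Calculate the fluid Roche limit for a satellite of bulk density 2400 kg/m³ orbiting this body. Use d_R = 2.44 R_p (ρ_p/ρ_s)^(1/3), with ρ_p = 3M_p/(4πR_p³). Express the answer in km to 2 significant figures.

12000 km

ρ_p = 3M_p/(4πR_p³) = 3 × (1.3 × 10²⁴) / (4π × (4.5 × 10⁶ m)³) = 3400 kg/m³
d_R = 2.44 × 4500 km × (3400/2400)^(1/3)
    = 12000 km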